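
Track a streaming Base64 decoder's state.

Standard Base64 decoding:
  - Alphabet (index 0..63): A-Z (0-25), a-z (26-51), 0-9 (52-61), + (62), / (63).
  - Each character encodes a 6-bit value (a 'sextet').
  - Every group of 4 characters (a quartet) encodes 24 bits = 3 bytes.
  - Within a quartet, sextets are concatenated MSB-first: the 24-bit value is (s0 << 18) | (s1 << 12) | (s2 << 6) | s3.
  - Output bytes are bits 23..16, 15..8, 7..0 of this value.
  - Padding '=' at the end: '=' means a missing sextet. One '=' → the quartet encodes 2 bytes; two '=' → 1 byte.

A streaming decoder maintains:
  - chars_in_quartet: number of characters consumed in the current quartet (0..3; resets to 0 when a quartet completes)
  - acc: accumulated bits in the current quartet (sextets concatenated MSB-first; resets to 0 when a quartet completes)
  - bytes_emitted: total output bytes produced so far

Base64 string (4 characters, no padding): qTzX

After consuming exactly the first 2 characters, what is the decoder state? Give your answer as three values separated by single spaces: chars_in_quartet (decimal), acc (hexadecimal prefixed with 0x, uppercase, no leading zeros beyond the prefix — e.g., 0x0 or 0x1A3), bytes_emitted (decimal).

Answer: 2 0xA93 0

Derivation:
After char 0 ('q'=42): chars_in_quartet=1 acc=0x2A bytes_emitted=0
After char 1 ('T'=19): chars_in_quartet=2 acc=0xA93 bytes_emitted=0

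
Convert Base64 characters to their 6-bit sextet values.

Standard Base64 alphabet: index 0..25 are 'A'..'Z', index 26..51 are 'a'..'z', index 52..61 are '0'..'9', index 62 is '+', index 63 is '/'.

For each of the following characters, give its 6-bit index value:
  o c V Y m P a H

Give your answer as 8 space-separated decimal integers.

'o': a..z range, 26 + ord('o') − ord('a') = 40
'c': a..z range, 26 + ord('c') − ord('a') = 28
'V': A..Z range, ord('V') − ord('A') = 21
'Y': A..Z range, ord('Y') − ord('A') = 24
'm': a..z range, 26 + ord('m') − ord('a') = 38
'P': A..Z range, ord('P') − ord('A') = 15
'a': a..z range, 26 + ord('a') − ord('a') = 26
'H': A..Z range, ord('H') − ord('A') = 7

Answer: 40 28 21 24 38 15 26 7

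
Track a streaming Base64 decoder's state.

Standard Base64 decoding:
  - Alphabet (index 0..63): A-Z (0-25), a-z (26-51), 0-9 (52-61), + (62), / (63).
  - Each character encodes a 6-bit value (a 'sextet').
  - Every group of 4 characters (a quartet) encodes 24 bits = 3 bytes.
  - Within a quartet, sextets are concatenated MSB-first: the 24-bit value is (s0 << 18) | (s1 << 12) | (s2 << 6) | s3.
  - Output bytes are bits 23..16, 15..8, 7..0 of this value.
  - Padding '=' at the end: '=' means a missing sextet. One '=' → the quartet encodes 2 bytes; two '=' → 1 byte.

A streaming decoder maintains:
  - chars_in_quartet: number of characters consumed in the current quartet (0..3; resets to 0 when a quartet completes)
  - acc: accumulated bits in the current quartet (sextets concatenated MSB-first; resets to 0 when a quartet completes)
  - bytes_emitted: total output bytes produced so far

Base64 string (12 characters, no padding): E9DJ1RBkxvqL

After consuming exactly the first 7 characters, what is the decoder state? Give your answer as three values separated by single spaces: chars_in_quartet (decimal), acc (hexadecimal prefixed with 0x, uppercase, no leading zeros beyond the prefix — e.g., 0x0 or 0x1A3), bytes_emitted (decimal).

After char 0 ('E'=4): chars_in_quartet=1 acc=0x4 bytes_emitted=0
After char 1 ('9'=61): chars_in_quartet=2 acc=0x13D bytes_emitted=0
After char 2 ('D'=3): chars_in_quartet=3 acc=0x4F43 bytes_emitted=0
After char 3 ('J'=9): chars_in_quartet=4 acc=0x13D0C9 -> emit 13 D0 C9, reset; bytes_emitted=3
After char 4 ('1'=53): chars_in_quartet=1 acc=0x35 bytes_emitted=3
After char 5 ('R'=17): chars_in_quartet=2 acc=0xD51 bytes_emitted=3
After char 6 ('B'=1): chars_in_quartet=3 acc=0x35441 bytes_emitted=3

Answer: 3 0x35441 3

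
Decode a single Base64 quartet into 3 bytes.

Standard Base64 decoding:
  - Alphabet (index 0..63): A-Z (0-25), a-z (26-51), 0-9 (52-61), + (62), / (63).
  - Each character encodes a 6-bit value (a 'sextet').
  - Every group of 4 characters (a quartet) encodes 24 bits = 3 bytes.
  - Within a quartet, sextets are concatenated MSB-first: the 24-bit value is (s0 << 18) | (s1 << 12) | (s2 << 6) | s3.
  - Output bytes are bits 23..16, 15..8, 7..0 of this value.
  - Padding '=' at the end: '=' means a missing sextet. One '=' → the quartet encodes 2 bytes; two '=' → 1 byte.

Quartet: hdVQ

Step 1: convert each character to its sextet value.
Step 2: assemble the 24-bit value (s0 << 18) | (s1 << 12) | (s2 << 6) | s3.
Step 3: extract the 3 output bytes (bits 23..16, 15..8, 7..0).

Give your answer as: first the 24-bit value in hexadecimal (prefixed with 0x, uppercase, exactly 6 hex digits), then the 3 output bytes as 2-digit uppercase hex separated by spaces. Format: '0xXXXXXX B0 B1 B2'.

Sextets: h=33, d=29, V=21, Q=16
24-bit: (33<<18) | (29<<12) | (21<<6) | 16
      = 0x840000 | 0x01D000 | 0x000540 | 0x000010
      = 0x85D550
Bytes: (v>>16)&0xFF=85, (v>>8)&0xFF=D5, v&0xFF=50

Answer: 0x85D550 85 D5 50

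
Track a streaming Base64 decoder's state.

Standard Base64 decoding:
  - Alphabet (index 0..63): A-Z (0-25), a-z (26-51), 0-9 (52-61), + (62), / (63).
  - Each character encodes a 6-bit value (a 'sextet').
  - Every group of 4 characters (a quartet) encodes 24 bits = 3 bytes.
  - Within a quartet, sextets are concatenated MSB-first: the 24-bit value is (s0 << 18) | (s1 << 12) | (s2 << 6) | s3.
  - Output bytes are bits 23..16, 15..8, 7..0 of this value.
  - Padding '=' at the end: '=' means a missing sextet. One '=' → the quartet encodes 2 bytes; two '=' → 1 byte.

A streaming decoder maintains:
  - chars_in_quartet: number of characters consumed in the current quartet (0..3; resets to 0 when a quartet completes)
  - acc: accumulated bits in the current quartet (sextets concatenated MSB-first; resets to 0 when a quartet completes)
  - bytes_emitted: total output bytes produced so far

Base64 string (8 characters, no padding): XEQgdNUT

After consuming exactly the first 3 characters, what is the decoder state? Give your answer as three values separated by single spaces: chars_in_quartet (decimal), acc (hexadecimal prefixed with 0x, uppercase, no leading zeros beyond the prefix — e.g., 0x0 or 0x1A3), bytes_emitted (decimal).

Answer: 3 0x17110 0

Derivation:
After char 0 ('X'=23): chars_in_quartet=1 acc=0x17 bytes_emitted=0
After char 1 ('E'=4): chars_in_quartet=2 acc=0x5C4 bytes_emitted=0
After char 2 ('Q'=16): chars_in_quartet=3 acc=0x17110 bytes_emitted=0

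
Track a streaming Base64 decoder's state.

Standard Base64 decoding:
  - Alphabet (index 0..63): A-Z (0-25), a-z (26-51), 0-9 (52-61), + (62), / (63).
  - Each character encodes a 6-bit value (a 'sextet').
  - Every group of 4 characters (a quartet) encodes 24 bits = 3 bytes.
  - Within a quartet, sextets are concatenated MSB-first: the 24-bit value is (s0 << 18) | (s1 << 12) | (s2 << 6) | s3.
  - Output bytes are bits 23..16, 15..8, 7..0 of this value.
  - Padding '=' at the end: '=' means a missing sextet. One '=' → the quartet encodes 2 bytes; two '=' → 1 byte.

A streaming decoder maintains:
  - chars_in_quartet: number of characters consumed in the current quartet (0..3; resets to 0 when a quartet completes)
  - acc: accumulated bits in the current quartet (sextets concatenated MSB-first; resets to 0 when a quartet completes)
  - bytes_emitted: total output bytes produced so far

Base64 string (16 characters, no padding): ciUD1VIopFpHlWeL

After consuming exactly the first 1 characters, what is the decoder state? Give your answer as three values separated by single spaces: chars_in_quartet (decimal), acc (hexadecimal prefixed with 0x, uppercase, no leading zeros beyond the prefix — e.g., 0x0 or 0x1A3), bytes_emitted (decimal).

Answer: 1 0x1C 0

Derivation:
After char 0 ('c'=28): chars_in_quartet=1 acc=0x1C bytes_emitted=0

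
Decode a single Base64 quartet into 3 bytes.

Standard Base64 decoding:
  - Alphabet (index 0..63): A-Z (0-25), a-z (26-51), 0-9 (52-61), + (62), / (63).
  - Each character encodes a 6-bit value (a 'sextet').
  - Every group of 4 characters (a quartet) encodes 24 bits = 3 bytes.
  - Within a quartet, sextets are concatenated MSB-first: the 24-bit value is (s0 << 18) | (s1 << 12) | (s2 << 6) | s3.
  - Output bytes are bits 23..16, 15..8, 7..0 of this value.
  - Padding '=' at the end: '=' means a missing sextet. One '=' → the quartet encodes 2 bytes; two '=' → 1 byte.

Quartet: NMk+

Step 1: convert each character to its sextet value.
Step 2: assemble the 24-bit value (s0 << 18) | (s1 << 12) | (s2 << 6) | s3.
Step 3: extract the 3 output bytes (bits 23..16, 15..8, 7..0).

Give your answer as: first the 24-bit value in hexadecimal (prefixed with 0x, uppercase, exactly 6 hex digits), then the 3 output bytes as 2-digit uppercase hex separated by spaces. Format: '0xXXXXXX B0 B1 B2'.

Sextets: N=13, M=12, k=36, +=62
24-bit: (13<<18) | (12<<12) | (36<<6) | 62
      = 0x340000 | 0x00C000 | 0x000900 | 0x00003E
      = 0x34C93E
Bytes: (v>>16)&0xFF=34, (v>>8)&0xFF=C9, v&0xFF=3E

Answer: 0x34C93E 34 C9 3E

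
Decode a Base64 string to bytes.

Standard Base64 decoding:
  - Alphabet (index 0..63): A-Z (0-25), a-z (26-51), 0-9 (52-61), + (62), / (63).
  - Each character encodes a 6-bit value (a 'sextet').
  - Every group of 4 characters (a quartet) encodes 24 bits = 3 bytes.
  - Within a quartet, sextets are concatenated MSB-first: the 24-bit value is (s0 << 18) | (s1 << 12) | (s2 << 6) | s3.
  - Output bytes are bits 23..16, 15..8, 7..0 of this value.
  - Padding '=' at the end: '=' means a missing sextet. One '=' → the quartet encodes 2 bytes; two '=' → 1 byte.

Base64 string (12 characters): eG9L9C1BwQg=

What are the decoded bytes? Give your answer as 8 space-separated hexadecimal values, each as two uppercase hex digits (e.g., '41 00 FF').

Answer: 78 6F 4B F4 2D 41 C1 08

Derivation:
After char 0 ('e'=30): chars_in_quartet=1 acc=0x1E bytes_emitted=0
After char 1 ('G'=6): chars_in_quartet=2 acc=0x786 bytes_emitted=0
After char 2 ('9'=61): chars_in_quartet=3 acc=0x1E1BD bytes_emitted=0
After char 3 ('L'=11): chars_in_quartet=4 acc=0x786F4B -> emit 78 6F 4B, reset; bytes_emitted=3
After char 4 ('9'=61): chars_in_quartet=1 acc=0x3D bytes_emitted=3
After char 5 ('C'=2): chars_in_quartet=2 acc=0xF42 bytes_emitted=3
After char 6 ('1'=53): chars_in_quartet=3 acc=0x3D0B5 bytes_emitted=3
After char 7 ('B'=1): chars_in_quartet=4 acc=0xF42D41 -> emit F4 2D 41, reset; bytes_emitted=6
After char 8 ('w'=48): chars_in_quartet=1 acc=0x30 bytes_emitted=6
After char 9 ('Q'=16): chars_in_quartet=2 acc=0xC10 bytes_emitted=6
After char 10 ('g'=32): chars_in_quartet=3 acc=0x30420 bytes_emitted=6
Padding '=': partial quartet acc=0x30420 -> emit C1 08; bytes_emitted=8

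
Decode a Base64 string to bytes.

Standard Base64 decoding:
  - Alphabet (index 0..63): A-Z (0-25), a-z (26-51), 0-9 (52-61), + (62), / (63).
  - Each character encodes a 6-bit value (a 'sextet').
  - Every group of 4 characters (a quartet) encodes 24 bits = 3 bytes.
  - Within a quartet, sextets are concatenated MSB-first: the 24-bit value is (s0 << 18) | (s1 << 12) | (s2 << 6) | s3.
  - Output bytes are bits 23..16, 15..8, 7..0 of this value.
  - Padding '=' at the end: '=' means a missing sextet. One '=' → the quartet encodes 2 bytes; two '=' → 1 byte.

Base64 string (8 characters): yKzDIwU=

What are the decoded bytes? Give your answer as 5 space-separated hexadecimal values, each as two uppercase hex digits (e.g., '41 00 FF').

After char 0 ('y'=50): chars_in_quartet=1 acc=0x32 bytes_emitted=0
After char 1 ('K'=10): chars_in_quartet=2 acc=0xC8A bytes_emitted=0
After char 2 ('z'=51): chars_in_quartet=3 acc=0x322B3 bytes_emitted=0
After char 3 ('D'=3): chars_in_quartet=4 acc=0xC8ACC3 -> emit C8 AC C3, reset; bytes_emitted=3
After char 4 ('I'=8): chars_in_quartet=1 acc=0x8 bytes_emitted=3
After char 5 ('w'=48): chars_in_quartet=2 acc=0x230 bytes_emitted=3
After char 6 ('U'=20): chars_in_quartet=3 acc=0x8C14 bytes_emitted=3
Padding '=': partial quartet acc=0x8C14 -> emit 23 05; bytes_emitted=5

Answer: C8 AC C3 23 05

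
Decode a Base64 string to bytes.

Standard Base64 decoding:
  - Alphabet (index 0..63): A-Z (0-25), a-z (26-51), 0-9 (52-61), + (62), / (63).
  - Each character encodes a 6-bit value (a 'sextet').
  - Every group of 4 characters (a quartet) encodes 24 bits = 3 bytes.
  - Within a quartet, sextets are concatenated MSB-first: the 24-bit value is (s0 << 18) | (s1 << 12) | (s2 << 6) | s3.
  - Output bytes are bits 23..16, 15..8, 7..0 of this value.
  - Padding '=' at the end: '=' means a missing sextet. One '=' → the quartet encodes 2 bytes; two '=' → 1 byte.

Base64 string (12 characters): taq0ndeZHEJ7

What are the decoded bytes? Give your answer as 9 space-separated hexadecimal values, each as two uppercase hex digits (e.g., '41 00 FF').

Answer: B5 AA B4 9D D7 99 1C 42 7B

Derivation:
After char 0 ('t'=45): chars_in_quartet=1 acc=0x2D bytes_emitted=0
After char 1 ('a'=26): chars_in_quartet=2 acc=0xB5A bytes_emitted=0
After char 2 ('q'=42): chars_in_quartet=3 acc=0x2D6AA bytes_emitted=0
After char 3 ('0'=52): chars_in_quartet=4 acc=0xB5AAB4 -> emit B5 AA B4, reset; bytes_emitted=3
After char 4 ('n'=39): chars_in_quartet=1 acc=0x27 bytes_emitted=3
After char 5 ('d'=29): chars_in_quartet=2 acc=0x9DD bytes_emitted=3
After char 6 ('e'=30): chars_in_quartet=3 acc=0x2775E bytes_emitted=3
After char 7 ('Z'=25): chars_in_quartet=4 acc=0x9DD799 -> emit 9D D7 99, reset; bytes_emitted=6
After char 8 ('H'=7): chars_in_quartet=1 acc=0x7 bytes_emitted=6
After char 9 ('E'=4): chars_in_quartet=2 acc=0x1C4 bytes_emitted=6
After char 10 ('J'=9): chars_in_quartet=3 acc=0x7109 bytes_emitted=6
After char 11 ('7'=59): chars_in_quartet=4 acc=0x1C427B -> emit 1C 42 7B, reset; bytes_emitted=9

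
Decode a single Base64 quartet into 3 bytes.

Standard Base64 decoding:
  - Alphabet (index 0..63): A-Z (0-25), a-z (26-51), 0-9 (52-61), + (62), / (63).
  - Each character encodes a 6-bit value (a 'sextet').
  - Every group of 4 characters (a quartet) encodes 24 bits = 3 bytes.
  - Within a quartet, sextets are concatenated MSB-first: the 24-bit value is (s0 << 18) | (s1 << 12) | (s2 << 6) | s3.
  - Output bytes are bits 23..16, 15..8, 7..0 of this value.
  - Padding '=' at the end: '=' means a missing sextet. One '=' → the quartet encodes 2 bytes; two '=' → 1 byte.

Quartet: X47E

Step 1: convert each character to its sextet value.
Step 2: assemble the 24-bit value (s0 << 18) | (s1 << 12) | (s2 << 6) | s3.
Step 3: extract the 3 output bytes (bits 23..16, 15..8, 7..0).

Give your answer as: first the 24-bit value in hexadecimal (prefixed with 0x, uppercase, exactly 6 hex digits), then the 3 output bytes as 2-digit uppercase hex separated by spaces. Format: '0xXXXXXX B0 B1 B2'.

Answer: 0x5F8EC4 5F 8E C4

Derivation:
Sextets: X=23, 4=56, 7=59, E=4
24-bit: (23<<18) | (56<<12) | (59<<6) | 4
      = 0x5C0000 | 0x038000 | 0x000EC0 | 0x000004
      = 0x5F8EC4
Bytes: (v>>16)&0xFF=5F, (v>>8)&0xFF=8E, v&0xFF=C4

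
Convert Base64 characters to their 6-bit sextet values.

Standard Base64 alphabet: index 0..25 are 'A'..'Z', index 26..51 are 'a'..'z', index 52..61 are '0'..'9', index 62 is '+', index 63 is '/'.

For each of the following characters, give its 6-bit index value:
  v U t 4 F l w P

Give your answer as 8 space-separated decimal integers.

Answer: 47 20 45 56 5 37 48 15

Derivation:
'v': a..z range, 26 + ord('v') − ord('a') = 47
'U': A..Z range, ord('U') − ord('A') = 20
't': a..z range, 26 + ord('t') − ord('a') = 45
'4': 0..9 range, 52 + ord('4') − ord('0') = 56
'F': A..Z range, ord('F') − ord('A') = 5
'l': a..z range, 26 + ord('l') − ord('a') = 37
'w': a..z range, 26 + ord('w') − ord('a') = 48
'P': A..Z range, ord('P') − ord('A') = 15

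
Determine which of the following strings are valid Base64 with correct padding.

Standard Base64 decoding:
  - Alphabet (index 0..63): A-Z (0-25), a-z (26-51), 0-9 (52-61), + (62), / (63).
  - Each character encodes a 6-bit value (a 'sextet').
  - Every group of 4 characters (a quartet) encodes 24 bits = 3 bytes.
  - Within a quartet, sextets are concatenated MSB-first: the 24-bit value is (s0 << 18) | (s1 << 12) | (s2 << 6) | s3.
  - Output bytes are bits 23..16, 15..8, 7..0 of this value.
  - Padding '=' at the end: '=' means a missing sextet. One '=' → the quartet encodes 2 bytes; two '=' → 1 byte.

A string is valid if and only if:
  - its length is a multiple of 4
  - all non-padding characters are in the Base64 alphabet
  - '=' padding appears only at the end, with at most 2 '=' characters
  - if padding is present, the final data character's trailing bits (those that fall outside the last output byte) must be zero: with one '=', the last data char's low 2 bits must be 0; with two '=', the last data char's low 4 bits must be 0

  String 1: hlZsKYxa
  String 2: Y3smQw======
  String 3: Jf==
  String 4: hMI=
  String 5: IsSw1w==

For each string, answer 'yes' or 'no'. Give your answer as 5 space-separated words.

String 1: 'hlZsKYxa' → valid
String 2: 'Y3smQw======' → invalid (6 pad chars (max 2))
String 3: 'Jf==' → invalid (bad trailing bits)
String 4: 'hMI=' → valid
String 5: 'IsSw1w==' → valid

Answer: yes no no yes yes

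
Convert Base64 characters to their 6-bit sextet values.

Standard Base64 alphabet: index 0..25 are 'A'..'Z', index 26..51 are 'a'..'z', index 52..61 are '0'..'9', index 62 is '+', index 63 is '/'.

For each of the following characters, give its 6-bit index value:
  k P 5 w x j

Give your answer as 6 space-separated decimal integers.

'k': a..z range, 26 + ord('k') − ord('a') = 36
'P': A..Z range, ord('P') − ord('A') = 15
'5': 0..9 range, 52 + ord('5') − ord('0') = 57
'w': a..z range, 26 + ord('w') − ord('a') = 48
'x': a..z range, 26 + ord('x') − ord('a') = 49
'j': a..z range, 26 + ord('j') − ord('a') = 35

Answer: 36 15 57 48 49 35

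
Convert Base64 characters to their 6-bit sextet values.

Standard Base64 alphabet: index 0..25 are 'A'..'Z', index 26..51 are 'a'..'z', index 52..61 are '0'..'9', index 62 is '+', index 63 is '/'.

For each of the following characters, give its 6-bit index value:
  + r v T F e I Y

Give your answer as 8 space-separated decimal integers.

Answer: 62 43 47 19 5 30 8 24

Derivation:
'+': index 62
'r': a..z range, 26 + ord('r') − ord('a') = 43
'v': a..z range, 26 + ord('v') − ord('a') = 47
'T': A..Z range, ord('T') − ord('A') = 19
'F': A..Z range, ord('F') − ord('A') = 5
'e': a..z range, 26 + ord('e') − ord('a') = 30
'I': A..Z range, ord('I') − ord('A') = 8
'Y': A..Z range, ord('Y') − ord('A') = 24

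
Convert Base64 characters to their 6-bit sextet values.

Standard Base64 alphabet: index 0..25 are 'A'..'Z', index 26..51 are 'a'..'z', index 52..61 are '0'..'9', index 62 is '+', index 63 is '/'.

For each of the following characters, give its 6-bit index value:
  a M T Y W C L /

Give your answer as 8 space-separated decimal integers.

Answer: 26 12 19 24 22 2 11 63

Derivation:
'a': a..z range, 26 + ord('a') − ord('a') = 26
'M': A..Z range, ord('M') − ord('A') = 12
'T': A..Z range, ord('T') − ord('A') = 19
'Y': A..Z range, ord('Y') − ord('A') = 24
'W': A..Z range, ord('W') − ord('A') = 22
'C': A..Z range, ord('C') − ord('A') = 2
'L': A..Z range, ord('L') − ord('A') = 11
'/': index 63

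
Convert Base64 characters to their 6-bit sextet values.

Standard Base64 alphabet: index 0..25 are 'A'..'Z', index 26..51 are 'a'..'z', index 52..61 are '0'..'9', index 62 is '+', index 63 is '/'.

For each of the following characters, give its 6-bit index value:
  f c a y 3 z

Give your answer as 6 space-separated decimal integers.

Answer: 31 28 26 50 55 51

Derivation:
'f': a..z range, 26 + ord('f') − ord('a') = 31
'c': a..z range, 26 + ord('c') − ord('a') = 28
'a': a..z range, 26 + ord('a') − ord('a') = 26
'y': a..z range, 26 + ord('y') − ord('a') = 50
'3': 0..9 range, 52 + ord('3') − ord('0') = 55
'z': a..z range, 26 + ord('z') − ord('a') = 51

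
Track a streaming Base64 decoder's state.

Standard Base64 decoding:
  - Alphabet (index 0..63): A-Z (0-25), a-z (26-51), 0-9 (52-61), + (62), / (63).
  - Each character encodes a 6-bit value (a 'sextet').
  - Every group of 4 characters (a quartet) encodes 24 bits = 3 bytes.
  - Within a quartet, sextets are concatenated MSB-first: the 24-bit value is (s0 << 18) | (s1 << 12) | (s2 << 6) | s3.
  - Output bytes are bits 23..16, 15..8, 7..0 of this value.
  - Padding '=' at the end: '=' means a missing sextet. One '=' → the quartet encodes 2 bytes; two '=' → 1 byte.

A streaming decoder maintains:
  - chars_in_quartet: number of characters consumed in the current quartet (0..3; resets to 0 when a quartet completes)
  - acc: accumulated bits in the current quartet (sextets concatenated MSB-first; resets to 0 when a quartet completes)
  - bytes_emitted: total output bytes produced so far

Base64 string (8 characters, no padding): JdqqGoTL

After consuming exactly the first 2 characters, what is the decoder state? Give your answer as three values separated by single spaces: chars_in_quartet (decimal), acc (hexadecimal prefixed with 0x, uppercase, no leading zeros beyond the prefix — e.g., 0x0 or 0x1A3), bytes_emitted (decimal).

Answer: 2 0x25D 0

Derivation:
After char 0 ('J'=9): chars_in_quartet=1 acc=0x9 bytes_emitted=0
After char 1 ('d'=29): chars_in_quartet=2 acc=0x25D bytes_emitted=0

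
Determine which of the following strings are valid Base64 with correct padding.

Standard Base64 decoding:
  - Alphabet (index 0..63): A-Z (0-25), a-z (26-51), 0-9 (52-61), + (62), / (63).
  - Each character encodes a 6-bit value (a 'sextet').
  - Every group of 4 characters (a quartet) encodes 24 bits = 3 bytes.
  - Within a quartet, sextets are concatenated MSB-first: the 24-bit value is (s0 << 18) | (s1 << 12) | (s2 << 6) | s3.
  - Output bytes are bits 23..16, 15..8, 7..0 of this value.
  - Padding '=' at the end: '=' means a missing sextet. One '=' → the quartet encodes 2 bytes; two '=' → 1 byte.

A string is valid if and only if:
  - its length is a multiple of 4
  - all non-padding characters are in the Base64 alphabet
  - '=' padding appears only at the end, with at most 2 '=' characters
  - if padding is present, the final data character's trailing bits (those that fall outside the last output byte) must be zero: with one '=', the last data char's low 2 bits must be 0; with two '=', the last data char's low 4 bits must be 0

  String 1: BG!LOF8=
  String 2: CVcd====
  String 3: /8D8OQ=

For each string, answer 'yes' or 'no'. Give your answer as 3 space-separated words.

String 1: 'BG!LOF8=' → invalid (bad char(s): ['!'])
String 2: 'CVcd====' → invalid (4 pad chars (max 2))
String 3: '/8D8OQ=' → invalid (len=7 not mult of 4)

Answer: no no no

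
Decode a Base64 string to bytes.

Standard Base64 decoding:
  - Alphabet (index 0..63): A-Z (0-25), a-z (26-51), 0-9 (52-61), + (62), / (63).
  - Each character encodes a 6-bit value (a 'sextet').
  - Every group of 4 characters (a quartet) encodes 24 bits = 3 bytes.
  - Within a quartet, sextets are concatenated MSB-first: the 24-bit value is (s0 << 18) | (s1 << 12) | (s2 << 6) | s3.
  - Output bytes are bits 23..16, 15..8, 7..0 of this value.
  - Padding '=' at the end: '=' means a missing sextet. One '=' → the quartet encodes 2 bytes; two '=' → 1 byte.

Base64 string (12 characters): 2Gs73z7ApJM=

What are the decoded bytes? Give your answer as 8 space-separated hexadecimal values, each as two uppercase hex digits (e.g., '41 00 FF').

After char 0 ('2'=54): chars_in_quartet=1 acc=0x36 bytes_emitted=0
After char 1 ('G'=6): chars_in_quartet=2 acc=0xD86 bytes_emitted=0
After char 2 ('s'=44): chars_in_quartet=3 acc=0x361AC bytes_emitted=0
After char 3 ('7'=59): chars_in_quartet=4 acc=0xD86B3B -> emit D8 6B 3B, reset; bytes_emitted=3
After char 4 ('3'=55): chars_in_quartet=1 acc=0x37 bytes_emitted=3
After char 5 ('z'=51): chars_in_quartet=2 acc=0xDF3 bytes_emitted=3
After char 6 ('7'=59): chars_in_quartet=3 acc=0x37CFB bytes_emitted=3
After char 7 ('A'=0): chars_in_quartet=4 acc=0xDF3EC0 -> emit DF 3E C0, reset; bytes_emitted=6
After char 8 ('p'=41): chars_in_quartet=1 acc=0x29 bytes_emitted=6
After char 9 ('J'=9): chars_in_quartet=2 acc=0xA49 bytes_emitted=6
After char 10 ('M'=12): chars_in_quartet=3 acc=0x2924C bytes_emitted=6
Padding '=': partial quartet acc=0x2924C -> emit A4 93; bytes_emitted=8

Answer: D8 6B 3B DF 3E C0 A4 93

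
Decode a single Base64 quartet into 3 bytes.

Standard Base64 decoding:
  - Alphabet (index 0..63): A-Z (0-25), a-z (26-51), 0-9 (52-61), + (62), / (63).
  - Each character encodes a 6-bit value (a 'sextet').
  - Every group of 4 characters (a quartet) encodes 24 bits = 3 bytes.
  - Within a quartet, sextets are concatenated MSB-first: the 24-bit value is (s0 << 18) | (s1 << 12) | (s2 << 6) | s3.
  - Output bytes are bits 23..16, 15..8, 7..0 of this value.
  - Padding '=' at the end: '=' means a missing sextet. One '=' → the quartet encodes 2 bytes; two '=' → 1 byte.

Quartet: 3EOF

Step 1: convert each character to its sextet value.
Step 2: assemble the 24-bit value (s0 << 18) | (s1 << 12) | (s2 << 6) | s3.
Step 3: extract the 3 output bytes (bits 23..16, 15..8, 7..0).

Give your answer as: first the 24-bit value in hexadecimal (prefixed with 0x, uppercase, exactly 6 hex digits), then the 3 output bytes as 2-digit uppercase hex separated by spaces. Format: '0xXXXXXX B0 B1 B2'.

Sextets: 3=55, E=4, O=14, F=5
24-bit: (55<<18) | (4<<12) | (14<<6) | 5
      = 0xDC0000 | 0x004000 | 0x000380 | 0x000005
      = 0xDC4385
Bytes: (v>>16)&0xFF=DC, (v>>8)&0xFF=43, v&0xFF=85

Answer: 0xDC4385 DC 43 85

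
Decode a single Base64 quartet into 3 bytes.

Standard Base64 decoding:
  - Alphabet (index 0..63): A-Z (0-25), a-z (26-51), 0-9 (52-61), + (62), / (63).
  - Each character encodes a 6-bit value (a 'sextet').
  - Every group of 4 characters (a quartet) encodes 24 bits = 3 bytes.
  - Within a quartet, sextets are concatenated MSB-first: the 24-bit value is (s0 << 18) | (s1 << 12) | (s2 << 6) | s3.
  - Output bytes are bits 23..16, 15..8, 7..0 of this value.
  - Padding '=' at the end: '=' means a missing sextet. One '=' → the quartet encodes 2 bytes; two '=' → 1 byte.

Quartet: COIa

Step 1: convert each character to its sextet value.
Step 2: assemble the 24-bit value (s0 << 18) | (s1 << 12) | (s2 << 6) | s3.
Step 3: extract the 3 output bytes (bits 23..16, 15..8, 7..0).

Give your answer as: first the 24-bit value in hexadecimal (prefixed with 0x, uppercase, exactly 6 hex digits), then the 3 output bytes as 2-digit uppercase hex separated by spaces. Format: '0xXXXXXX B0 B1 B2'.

Answer: 0x08E21A 08 E2 1A

Derivation:
Sextets: C=2, O=14, I=8, a=26
24-bit: (2<<18) | (14<<12) | (8<<6) | 26
      = 0x080000 | 0x00E000 | 0x000200 | 0x00001A
      = 0x08E21A
Bytes: (v>>16)&0xFF=08, (v>>8)&0xFF=E2, v&0xFF=1A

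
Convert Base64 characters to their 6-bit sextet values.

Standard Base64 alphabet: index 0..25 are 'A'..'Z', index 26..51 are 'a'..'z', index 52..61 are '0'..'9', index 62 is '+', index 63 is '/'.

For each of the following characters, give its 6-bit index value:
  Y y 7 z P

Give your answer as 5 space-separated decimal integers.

Answer: 24 50 59 51 15

Derivation:
'Y': A..Z range, ord('Y') − ord('A') = 24
'y': a..z range, 26 + ord('y') − ord('a') = 50
'7': 0..9 range, 52 + ord('7') − ord('0') = 59
'z': a..z range, 26 + ord('z') − ord('a') = 51
'P': A..Z range, ord('P') − ord('A') = 15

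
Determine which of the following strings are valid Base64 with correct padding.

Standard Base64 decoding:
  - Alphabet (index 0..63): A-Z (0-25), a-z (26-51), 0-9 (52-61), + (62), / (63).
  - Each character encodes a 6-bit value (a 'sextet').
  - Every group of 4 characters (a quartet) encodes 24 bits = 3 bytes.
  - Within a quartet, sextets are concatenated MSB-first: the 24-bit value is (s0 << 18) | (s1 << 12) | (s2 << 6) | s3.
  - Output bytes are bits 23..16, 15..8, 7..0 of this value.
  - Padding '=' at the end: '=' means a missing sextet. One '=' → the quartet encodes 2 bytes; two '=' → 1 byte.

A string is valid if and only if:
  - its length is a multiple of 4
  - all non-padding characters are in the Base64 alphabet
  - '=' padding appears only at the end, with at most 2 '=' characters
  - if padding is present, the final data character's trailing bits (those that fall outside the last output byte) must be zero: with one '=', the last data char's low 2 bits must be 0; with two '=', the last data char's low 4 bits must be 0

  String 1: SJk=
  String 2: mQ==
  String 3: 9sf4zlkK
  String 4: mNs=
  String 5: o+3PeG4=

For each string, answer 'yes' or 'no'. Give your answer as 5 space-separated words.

String 1: 'SJk=' → valid
String 2: 'mQ==' → valid
String 3: '9sf4zlkK' → valid
String 4: 'mNs=' → valid
String 5: 'o+3PeG4=' → valid

Answer: yes yes yes yes yes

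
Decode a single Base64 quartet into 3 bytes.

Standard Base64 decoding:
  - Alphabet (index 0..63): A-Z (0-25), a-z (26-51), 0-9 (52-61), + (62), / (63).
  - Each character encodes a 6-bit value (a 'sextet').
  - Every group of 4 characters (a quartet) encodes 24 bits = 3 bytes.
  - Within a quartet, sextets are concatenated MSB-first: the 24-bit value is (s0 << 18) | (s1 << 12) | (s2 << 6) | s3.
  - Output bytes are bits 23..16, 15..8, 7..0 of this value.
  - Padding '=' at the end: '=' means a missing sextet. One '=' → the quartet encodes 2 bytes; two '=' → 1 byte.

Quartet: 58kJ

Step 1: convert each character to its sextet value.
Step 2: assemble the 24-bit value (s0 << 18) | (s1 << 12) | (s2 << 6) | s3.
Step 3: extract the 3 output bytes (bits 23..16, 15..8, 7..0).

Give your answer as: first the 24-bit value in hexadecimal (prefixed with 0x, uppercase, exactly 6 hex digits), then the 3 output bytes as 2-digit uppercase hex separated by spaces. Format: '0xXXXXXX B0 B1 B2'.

Sextets: 5=57, 8=60, k=36, J=9
24-bit: (57<<18) | (60<<12) | (36<<6) | 9
      = 0xE40000 | 0x03C000 | 0x000900 | 0x000009
      = 0xE7C909
Bytes: (v>>16)&0xFF=E7, (v>>8)&0xFF=C9, v&0xFF=09

Answer: 0xE7C909 E7 C9 09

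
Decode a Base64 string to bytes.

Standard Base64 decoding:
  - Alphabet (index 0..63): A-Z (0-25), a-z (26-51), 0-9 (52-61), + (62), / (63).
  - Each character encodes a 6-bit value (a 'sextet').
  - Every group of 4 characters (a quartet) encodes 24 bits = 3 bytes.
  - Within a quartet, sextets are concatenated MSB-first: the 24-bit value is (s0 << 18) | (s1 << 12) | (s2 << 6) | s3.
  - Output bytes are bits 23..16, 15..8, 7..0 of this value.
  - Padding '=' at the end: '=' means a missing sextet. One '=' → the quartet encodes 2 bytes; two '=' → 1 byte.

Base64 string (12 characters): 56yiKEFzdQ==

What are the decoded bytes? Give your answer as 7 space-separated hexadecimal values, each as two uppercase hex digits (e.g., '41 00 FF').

Answer: E7 AC A2 28 41 73 75

Derivation:
After char 0 ('5'=57): chars_in_quartet=1 acc=0x39 bytes_emitted=0
After char 1 ('6'=58): chars_in_quartet=2 acc=0xE7A bytes_emitted=0
After char 2 ('y'=50): chars_in_quartet=3 acc=0x39EB2 bytes_emitted=0
After char 3 ('i'=34): chars_in_quartet=4 acc=0xE7ACA2 -> emit E7 AC A2, reset; bytes_emitted=3
After char 4 ('K'=10): chars_in_quartet=1 acc=0xA bytes_emitted=3
After char 5 ('E'=4): chars_in_quartet=2 acc=0x284 bytes_emitted=3
After char 6 ('F'=5): chars_in_quartet=3 acc=0xA105 bytes_emitted=3
After char 7 ('z'=51): chars_in_quartet=4 acc=0x284173 -> emit 28 41 73, reset; bytes_emitted=6
After char 8 ('d'=29): chars_in_quartet=1 acc=0x1D bytes_emitted=6
After char 9 ('Q'=16): chars_in_quartet=2 acc=0x750 bytes_emitted=6
Padding '==': partial quartet acc=0x750 -> emit 75; bytes_emitted=7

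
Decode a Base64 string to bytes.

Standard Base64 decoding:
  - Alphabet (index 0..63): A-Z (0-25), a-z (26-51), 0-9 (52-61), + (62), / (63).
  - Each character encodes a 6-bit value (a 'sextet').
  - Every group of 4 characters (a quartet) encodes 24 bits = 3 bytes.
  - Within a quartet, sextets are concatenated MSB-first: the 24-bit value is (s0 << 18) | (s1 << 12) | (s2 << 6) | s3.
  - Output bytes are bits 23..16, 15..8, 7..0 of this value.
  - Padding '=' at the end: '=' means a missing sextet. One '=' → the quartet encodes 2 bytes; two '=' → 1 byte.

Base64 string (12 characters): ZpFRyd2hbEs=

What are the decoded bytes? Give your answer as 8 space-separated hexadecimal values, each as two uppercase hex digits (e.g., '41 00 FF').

Answer: 66 91 51 C9 DD A1 6C 4B

Derivation:
After char 0 ('Z'=25): chars_in_quartet=1 acc=0x19 bytes_emitted=0
After char 1 ('p'=41): chars_in_quartet=2 acc=0x669 bytes_emitted=0
After char 2 ('F'=5): chars_in_quartet=3 acc=0x19A45 bytes_emitted=0
After char 3 ('R'=17): chars_in_quartet=4 acc=0x669151 -> emit 66 91 51, reset; bytes_emitted=3
After char 4 ('y'=50): chars_in_quartet=1 acc=0x32 bytes_emitted=3
After char 5 ('d'=29): chars_in_quartet=2 acc=0xC9D bytes_emitted=3
After char 6 ('2'=54): chars_in_quartet=3 acc=0x32776 bytes_emitted=3
After char 7 ('h'=33): chars_in_quartet=4 acc=0xC9DDA1 -> emit C9 DD A1, reset; bytes_emitted=6
After char 8 ('b'=27): chars_in_quartet=1 acc=0x1B bytes_emitted=6
After char 9 ('E'=4): chars_in_quartet=2 acc=0x6C4 bytes_emitted=6
After char 10 ('s'=44): chars_in_quartet=3 acc=0x1B12C bytes_emitted=6
Padding '=': partial quartet acc=0x1B12C -> emit 6C 4B; bytes_emitted=8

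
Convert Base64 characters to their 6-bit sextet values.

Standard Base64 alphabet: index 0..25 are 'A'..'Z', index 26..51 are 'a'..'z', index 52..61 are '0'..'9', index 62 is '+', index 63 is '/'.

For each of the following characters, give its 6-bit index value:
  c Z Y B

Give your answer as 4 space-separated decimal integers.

Answer: 28 25 24 1

Derivation:
'c': a..z range, 26 + ord('c') − ord('a') = 28
'Z': A..Z range, ord('Z') − ord('A') = 25
'Y': A..Z range, ord('Y') − ord('A') = 24
'B': A..Z range, ord('B') − ord('A') = 1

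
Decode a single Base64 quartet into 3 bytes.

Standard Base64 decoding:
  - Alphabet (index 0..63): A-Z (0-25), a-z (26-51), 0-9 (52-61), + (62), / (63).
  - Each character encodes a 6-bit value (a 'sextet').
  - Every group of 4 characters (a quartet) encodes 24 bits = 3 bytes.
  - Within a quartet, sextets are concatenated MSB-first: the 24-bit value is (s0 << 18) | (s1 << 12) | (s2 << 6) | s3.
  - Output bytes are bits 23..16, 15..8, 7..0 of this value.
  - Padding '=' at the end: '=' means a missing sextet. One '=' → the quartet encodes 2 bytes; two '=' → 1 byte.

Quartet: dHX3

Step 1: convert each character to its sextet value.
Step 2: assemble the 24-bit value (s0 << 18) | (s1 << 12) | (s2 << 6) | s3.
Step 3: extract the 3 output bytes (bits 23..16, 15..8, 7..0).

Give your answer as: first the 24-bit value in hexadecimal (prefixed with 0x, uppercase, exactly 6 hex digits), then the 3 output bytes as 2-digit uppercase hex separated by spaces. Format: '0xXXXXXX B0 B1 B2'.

Sextets: d=29, H=7, X=23, 3=55
24-bit: (29<<18) | (7<<12) | (23<<6) | 55
      = 0x740000 | 0x007000 | 0x0005C0 | 0x000037
      = 0x7475F7
Bytes: (v>>16)&0xFF=74, (v>>8)&0xFF=75, v&0xFF=F7

Answer: 0x7475F7 74 75 F7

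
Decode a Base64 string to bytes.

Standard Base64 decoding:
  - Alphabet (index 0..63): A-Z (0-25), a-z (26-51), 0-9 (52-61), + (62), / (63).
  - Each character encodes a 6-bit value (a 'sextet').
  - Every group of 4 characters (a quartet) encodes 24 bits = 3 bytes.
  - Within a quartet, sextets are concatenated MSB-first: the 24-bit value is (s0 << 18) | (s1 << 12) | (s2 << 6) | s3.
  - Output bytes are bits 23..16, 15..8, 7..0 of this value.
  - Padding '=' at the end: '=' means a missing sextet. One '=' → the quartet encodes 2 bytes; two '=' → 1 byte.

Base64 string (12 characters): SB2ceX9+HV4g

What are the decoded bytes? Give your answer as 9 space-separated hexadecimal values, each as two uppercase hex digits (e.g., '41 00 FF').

Answer: 48 1D 9C 79 7F 7E 1D 5E 20

Derivation:
After char 0 ('S'=18): chars_in_quartet=1 acc=0x12 bytes_emitted=0
After char 1 ('B'=1): chars_in_quartet=2 acc=0x481 bytes_emitted=0
After char 2 ('2'=54): chars_in_quartet=3 acc=0x12076 bytes_emitted=0
After char 3 ('c'=28): chars_in_quartet=4 acc=0x481D9C -> emit 48 1D 9C, reset; bytes_emitted=3
After char 4 ('e'=30): chars_in_quartet=1 acc=0x1E bytes_emitted=3
After char 5 ('X'=23): chars_in_quartet=2 acc=0x797 bytes_emitted=3
After char 6 ('9'=61): chars_in_quartet=3 acc=0x1E5FD bytes_emitted=3
After char 7 ('+'=62): chars_in_quartet=4 acc=0x797F7E -> emit 79 7F 7E, reset; bytes_emitted=6
After char 8 ('H'=7): chars_in_quartet=1 acc=0x7 bytes_emitted=6
After char 9 ('V'=21): chars_in_quartet=2 acc=0x1D5 bytes_emitted=6
After char 10 ('4'=56): chars_in_quartet=3 acc=0x7578 bytes_emitted=6
After char 11 ('g'=32): chars_in_quartet=4 acc=0x1D5E20 -> emit 1D 5E 20, reset; bytes_emitted=9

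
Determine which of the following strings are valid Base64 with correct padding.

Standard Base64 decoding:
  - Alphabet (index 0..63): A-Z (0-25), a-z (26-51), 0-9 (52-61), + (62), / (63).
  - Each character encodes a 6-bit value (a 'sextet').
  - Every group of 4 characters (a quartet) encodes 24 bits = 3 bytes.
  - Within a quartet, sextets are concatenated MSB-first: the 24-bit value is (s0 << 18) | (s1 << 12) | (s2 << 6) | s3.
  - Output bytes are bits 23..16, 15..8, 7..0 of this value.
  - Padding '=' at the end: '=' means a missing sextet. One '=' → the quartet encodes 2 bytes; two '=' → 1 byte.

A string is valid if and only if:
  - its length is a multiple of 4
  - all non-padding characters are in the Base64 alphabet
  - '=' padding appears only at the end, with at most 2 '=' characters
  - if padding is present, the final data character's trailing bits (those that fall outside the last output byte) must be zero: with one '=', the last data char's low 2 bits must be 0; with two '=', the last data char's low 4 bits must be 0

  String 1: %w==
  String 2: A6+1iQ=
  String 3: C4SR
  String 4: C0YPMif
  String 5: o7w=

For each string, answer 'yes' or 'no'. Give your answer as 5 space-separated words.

String 1: '%w==' → invalid (bad char(s): ['%'])
String 2: 'A6+1iQ=' → invalid (len=7 not mult of 4)
String 3: 'C4SR' → valid
String 4: 'C0YPMif' → invalid (len=7 not mult of 4)
String 5: 'o7w=' → valid

Answer: no no yes no yes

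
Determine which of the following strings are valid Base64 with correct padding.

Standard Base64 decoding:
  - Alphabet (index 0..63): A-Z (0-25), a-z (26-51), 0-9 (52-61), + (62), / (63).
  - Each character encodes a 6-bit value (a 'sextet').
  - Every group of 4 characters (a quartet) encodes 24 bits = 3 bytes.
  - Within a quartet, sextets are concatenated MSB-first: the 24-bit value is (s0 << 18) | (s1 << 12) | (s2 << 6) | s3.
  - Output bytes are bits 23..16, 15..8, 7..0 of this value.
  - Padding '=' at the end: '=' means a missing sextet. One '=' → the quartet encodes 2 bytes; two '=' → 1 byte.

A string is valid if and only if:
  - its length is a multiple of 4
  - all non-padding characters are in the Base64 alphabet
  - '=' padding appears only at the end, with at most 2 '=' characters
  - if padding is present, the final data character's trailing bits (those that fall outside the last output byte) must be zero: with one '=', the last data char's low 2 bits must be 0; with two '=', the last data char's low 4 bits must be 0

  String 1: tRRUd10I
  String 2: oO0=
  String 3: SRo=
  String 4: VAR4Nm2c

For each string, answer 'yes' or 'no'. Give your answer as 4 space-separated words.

String 1: 'tRRUd10I' → valid
String 2: 'oO0=' → valid
String 3: 'SRo=' → valid
String 4: 'VAR4Nm2c' → valid

Answer: yes yes yes yes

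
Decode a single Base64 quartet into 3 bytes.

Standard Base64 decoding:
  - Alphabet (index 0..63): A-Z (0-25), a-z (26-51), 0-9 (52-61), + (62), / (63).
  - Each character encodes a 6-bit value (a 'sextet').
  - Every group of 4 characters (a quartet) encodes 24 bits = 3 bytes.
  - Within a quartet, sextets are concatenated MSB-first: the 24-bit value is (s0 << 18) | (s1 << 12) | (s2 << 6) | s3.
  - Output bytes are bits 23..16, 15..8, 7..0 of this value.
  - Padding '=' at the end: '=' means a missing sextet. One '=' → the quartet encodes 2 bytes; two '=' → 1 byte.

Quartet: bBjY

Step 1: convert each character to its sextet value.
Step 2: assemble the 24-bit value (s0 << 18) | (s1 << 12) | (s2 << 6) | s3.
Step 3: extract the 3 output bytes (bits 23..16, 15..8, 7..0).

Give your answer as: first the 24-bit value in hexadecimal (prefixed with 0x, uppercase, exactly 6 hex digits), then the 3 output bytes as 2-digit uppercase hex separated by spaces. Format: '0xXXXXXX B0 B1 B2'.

Answer: 0x6C18D8 6C 18 D8

Derivation:
Sextets: b=27, B=1, j=35, Y=24
24-bit: (27<<18) | (1<<12) | (35<<6) | 24
      = 0x6C0000 | 0x001000 | 0x0008C0 | 0x000018
      = 0x6C18D8
Bytes: (v>>16)&0xFF=6C, (v>>8)&0xFF=18, v&0xFF=D8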